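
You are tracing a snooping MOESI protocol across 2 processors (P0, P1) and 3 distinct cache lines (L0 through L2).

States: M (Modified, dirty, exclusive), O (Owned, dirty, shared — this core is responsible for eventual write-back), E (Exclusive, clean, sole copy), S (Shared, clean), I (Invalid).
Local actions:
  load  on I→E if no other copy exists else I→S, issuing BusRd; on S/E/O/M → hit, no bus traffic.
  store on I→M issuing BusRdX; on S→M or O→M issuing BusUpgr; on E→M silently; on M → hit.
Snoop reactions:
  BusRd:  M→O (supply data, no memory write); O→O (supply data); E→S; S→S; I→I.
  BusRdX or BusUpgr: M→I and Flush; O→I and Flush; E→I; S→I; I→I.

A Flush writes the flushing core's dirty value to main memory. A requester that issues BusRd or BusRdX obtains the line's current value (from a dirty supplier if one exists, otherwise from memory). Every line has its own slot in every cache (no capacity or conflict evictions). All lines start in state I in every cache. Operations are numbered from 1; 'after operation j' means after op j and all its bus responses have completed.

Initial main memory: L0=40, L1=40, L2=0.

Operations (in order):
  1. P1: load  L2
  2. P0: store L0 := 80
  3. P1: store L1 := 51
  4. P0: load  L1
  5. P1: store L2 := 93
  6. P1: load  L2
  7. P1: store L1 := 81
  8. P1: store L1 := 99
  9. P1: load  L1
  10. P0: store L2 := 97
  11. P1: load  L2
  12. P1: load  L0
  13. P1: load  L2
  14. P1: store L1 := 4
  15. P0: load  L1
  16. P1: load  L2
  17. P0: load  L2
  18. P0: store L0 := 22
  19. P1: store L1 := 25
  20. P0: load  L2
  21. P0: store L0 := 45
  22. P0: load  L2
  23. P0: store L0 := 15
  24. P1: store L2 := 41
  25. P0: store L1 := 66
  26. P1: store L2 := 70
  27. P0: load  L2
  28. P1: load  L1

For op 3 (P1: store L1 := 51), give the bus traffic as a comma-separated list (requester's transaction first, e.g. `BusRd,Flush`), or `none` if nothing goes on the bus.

1. P1: load  L2  bus=[BusRd]  L2: P0=I P1=E  mem[L2]=0
2. P0: store L0 := 80  bus=[BusRdX]  L0: P0=M P1=I  mem[L0]=40
3. P1: store L1 := 51  bus=[BusRdX]  L1: P0=I P1=M  mem[L1]=40
4. P0: load  L1  bus=[BusRd]  L1: P0=S P1=O  mem[L1]=40
5. P1: store L2 := 93  bus=[-]  L2: P0=I P1=M  mem[L2]=0
6. P1: load  L2  bus=[-]  L2: P0=I P1=M  mem[L2]=0
7. P1: store L1 := 81  bus=[BusUpgr]  L1: P0=I P1=M  mem[L1]=40
8. P1: store L1 := 99  bus=[-]  L1: P0=I P1=M  mem[L1]=40
9. P1: load  L1  bus=[-]  L1: P0=I P1=M  mem[L1]=40
10. P0: store L2 := 97  bus=[BusRdX,Flush]  L2: P0=M P1=I  mem[L2]=93
11. P1: load  L2  bus=[BusRd]  L2: P0=O P1=S  mem[L2]=93
12. P1: load  L0  bus=[BusRd]  L0: P0=O P1=S  mem[L0]=40
13. P1: load  L2  bus=[-]  L2: P0=O P1=S  mem[L2]=93
14. P1: store L1 := 4  bus=[-]  L1: P0=I P1=M  mem[L1]=40
15. P0: load  L1  bus=[BusRd]  L1: P0=S P1=O  mem[L1]=40
16. P1: load  L2  bus=[-]  L2: P0=O P1=S  mem[L2]=93
17. P0: load  L2  bus=[-]  L2: P0=O P1=S  mem[L2]=93
18. P0: store L0 := 22  bus=[BusUpgr]  L0: P0=M P1=I  mem[L0]=40
19. P1: store L1 := 25  bus=[BusUpgr]  L1: P0=I P1=M  mem[L1]=40
20. P0: load  L2  bus=[-]  L2: P0=O P1=S  mem[L2]=93
21. P0: store L0 := 45  bus=[-]  L0: P0=M P1=I  mem[L0]=40
22. P0: load  L2  bus=[-]  L2: P0=O P1=S  mem[L2]=93
23. P0: store L0 := 15  bus=[-]  L0: P0=M P1=I  mem[L0]=40
24. P1: store L2 := 41  bus=[BusUpgr,Flush]  L2: P0=I P1=M  mem[L2]=97
25. P0: store L1 := 66  bus=[BusRdX,Flush]  L1: P0=M P1=I  mem[L1]=25
26. P1: store L2 := 70  bus=[-]  L2: P0=I P1=M  mem[L2]=97
27. P0: load  L2  bus=[BusRd]  L2: P0=S P1=O  mem[L2]=97
28. P1: load  L1  bus=[BusRd]  L1: P0=O P1=S  mem[L1]=25

bus = BusRdX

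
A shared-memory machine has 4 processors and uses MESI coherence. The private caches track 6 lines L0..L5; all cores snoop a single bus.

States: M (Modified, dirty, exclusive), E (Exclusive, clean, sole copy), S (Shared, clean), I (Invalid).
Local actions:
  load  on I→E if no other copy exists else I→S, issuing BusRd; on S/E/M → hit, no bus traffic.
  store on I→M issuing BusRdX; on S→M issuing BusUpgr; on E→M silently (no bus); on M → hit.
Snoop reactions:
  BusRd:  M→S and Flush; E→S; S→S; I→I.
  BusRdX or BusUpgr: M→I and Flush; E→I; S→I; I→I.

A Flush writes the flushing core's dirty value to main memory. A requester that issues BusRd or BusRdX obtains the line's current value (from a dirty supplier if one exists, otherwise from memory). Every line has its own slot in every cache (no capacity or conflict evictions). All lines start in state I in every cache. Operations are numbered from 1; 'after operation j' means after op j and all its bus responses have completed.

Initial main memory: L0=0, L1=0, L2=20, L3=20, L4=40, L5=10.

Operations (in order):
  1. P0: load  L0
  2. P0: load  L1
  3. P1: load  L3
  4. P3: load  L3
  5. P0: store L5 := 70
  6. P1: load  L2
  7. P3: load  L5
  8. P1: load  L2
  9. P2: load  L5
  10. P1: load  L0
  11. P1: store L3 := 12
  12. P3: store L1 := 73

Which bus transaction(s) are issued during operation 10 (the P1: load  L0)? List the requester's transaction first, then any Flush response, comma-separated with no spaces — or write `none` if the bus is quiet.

[1] P0: load  L0 | P0:E(0), P1:I, P2:I, P3:I | bus: BusRd
[2] P0: load  L1 | P0:E(0), P1:I, P2:I, P3:I | bus: BusRd
[3] P1: load  L3 | P0:I, P1:E(20), P2:I, P3:I | bus: BusRd
[4] P3: load  L3 | P0:I, P1:S(20), P2:I, P3:S(20) | bus: BusRd
[5] P0: store L5 := 70 | P0:M(70), P1:I, P2:I, P3:I | bus: BusRdX
[6] P1: load  L2 | P0:I, P1:E(20), P2:I, P3:I | bus: BusRd
[7] P3: load  L5 | P0:S(70), P1:I, P2:I, P3:S(70) | bus: BusRd,Flush
[8] P1: load  L2 | P0:I, P1:E(20), P2:I, P3:I | bus: none
[9] P2: load  L5 | P0:S(70), P1:I, P2:S(70), P3:S(70) | bus: BusRd
[10] P1: load  L0 | P0:S(0), P1:S(0), P2:I, P3:I | bus: BusRd
[11] P1: store L3 := 12 | P0:I, P1:M(12), P2:I, P3:I | bus: BusUpgr
[12] P3: store L1 := 73 | P0:I, P1:I, P2:I, P3:M(73) | bus: BusRdX

bus = BusRd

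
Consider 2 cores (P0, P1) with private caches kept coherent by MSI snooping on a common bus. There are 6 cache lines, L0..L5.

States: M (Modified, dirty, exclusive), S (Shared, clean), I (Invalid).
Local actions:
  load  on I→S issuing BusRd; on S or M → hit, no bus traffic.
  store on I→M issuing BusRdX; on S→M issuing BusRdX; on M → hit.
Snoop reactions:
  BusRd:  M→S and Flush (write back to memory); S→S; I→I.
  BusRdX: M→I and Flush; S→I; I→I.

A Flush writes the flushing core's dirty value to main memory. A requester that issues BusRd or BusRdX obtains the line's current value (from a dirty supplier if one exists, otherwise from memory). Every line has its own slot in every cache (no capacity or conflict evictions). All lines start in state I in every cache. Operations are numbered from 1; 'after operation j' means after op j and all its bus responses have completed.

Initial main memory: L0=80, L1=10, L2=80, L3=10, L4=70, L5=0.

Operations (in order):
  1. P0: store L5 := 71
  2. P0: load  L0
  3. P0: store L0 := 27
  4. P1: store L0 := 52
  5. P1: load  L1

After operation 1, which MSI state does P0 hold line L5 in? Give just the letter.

1. P0: store L5 := 71  bus=[BusRdX]  L5: P0=M P1=I  mem[L5]=0
2. P0: load  L0  bus=[BusRd]  L0: P0=S P1=I  mem[L0]=80
3. P0: store L0 := 27  bus=[BusRdX]  L0: P0=M P1=I  mem[L0]=80
4. P1: store L0 := 52  bus=[BusRdX,Flush]  L0: P0=I P1=M  mem[L0]=27
5. P1: load  L1  bus=[BusRd]  L1: P0=I P1=S  mem[L1]=10

state = M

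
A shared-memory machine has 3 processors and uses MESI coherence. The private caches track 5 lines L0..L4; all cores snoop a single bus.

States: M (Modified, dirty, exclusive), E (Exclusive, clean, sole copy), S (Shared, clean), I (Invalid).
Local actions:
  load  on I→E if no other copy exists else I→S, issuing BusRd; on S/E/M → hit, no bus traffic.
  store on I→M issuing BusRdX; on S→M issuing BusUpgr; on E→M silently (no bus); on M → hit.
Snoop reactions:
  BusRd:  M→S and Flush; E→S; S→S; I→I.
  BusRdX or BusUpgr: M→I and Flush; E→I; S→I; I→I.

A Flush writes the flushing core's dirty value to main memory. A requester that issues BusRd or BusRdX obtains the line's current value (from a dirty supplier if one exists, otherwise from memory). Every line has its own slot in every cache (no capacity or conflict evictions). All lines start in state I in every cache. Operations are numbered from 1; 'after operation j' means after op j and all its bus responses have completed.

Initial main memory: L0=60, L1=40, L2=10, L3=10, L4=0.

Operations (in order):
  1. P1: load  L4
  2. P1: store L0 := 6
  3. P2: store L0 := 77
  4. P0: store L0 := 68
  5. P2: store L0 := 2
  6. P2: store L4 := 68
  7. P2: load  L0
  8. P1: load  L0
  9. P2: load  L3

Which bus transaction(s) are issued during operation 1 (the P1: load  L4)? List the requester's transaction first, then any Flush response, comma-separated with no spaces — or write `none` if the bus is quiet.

bus = BusRd

[1] P1: load  L4 | P0:I, P1:E(0), P2:I | bus: BusRd
[2] P1: store L0 := 6 | P0:I, P1:M(6), P2:I | bus: BusRdX
[3] P2: store L0 := 77 | P0:I, P1:I, P2:M(77) | bus: BusRdX,Flush
[4] P0: store L0 := 68 | P0:M(68), P1:I, P2:I | bus: BusRdX,Flush
[5] P2: store L0 := 2 | P0:I, P1:I, P2:M(2) | bus: BusRdX,Flush
[6] P2: store L4 := 68 | P0:I, P1:I, P2:M(68) | bus: BusRdX
[7] P2: load  L0 | P0:I, P1:I, P2:M(2) | bus: none
[8] P1: load  L0 | P0:I, P1:S(2), P2:S(2) | bus: BusRd,Flush
[9] P2: load  L3 | P0:I, P1:I, P2:E(10) | bus: BusRd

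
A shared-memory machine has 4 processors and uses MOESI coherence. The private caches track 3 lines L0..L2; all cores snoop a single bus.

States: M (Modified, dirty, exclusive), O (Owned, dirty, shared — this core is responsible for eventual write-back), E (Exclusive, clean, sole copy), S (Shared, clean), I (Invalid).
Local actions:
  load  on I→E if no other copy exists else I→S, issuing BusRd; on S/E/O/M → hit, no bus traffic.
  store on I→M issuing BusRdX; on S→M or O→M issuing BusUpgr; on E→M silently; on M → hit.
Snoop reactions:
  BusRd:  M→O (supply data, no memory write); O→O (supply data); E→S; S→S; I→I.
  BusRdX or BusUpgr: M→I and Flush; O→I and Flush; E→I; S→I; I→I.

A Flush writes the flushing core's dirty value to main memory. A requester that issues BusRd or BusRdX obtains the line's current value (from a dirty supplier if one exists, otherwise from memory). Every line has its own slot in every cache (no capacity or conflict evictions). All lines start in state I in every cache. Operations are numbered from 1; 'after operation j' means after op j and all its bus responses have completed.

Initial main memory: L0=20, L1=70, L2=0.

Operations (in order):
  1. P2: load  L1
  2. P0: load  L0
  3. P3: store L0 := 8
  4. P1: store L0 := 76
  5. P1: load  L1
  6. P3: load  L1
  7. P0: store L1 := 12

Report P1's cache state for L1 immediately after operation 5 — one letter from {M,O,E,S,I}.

state = S

[1] P2: load  L1 | P0:I, P1:I, P2:E(70), P3:I | bus: BusRd
[2] P0: load  L0 | P0:E(20), P1:I, P2:I, P3:I | bus: BusRd
[3] P3: store L0 := 8 | P0:I, P1:I, P2:I, P3:M(8) | bus: BusRdX
[4] P1: store L0 := 76 | P0:I, P1:M(76), P2:I, P3:I | bus: BusRdX,Flush
[5] P1: load  L1 | P0:I, P1:S(70), P2:S(70), P3:I | bus: BusRd
[6] P3: load  L1 | P0:I, P1:S(70), P2:S(70), P3:S(70) | bus: BusRd
[7] P0: store L1 := 12 | P0:M(12), P1:I, P2:I, P3:I | bus: BusRdX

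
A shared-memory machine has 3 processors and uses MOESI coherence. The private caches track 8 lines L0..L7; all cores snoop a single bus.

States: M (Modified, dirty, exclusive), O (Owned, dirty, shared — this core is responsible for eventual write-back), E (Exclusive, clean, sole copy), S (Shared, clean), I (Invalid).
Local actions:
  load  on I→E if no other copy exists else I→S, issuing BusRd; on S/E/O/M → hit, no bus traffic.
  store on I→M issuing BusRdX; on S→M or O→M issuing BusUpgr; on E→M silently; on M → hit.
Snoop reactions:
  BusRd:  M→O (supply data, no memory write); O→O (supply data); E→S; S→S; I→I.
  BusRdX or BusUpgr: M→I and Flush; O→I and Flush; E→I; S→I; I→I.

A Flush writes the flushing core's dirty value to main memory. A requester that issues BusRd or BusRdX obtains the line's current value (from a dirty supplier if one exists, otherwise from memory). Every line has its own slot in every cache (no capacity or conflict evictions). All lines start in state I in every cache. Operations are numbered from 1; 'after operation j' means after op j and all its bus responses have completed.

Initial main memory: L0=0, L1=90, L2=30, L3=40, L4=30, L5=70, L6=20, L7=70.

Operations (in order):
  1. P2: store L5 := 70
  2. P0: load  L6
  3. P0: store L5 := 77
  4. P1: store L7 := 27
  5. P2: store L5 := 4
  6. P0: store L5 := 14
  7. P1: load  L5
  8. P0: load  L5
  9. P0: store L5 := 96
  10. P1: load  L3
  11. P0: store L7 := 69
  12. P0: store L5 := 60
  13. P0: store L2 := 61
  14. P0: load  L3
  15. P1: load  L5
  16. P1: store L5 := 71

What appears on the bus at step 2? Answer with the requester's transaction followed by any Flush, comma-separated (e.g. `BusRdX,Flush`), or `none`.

bus = BusRd

1. P2: store L5 := 70  bus=[BusRdX]  L5: P0=I P1=I P2=M  mem[L5]=70
2. P0: load  L6  bus=[BusRd]  L6: P0=E P1=I P2=I  mem[L6]=20
3. P0: store L5 := 77  bus=[BusRdX,Flush]  L5: P0=M P1=I P2=I  mem[L5]=70
4. P1: store L7 := 27  bus=[BusRdX]  L7: P0=I P1=M P2=I  mem[L7]=70
5. P2: store L5 := 4  bus=[BusRdX,Flush]  L5: P0=I P1=I P2=M  mem[L5]=77
6. P0: store L5 := 14  bus=[BusRdX,Flush]  L5: P0=M P1=I P2=I  mem[L5]=4
7. P1: load  L5  bus=[BusRd]  L5: P0=O P1=S P2=I  mem[L5]=4
8. P0: load  L5  bus=[-]  L5: P0=O P1=S P2=I  mem[L5]=4
9. P0: store L5 := 96  bus=[BusUpgr]  L5: P0=M P1=I P2=I  mem[L5]=4
10. P1: load  L3  bus=[BusRd]  L3: P0=I P1=E P2=I  mem[L3]=40
11. P0: store L7 := 69  bus=[BusRdX,Flush]  L7: P0=M P1=I P2=I  mem[L7]=27
12. P0: store L5 := 60  bus=[-]  L5: P0=M P1=I P2=I  mem[L5]=4
13. P0: store L2 := 61  bus=[BusRdX]  L2: P0=M P1=I P2=I  mem[L2]=30
14. P0: load  L3  bus=[BusRd]  L3: P0=S P1=S P2=I  mem[L3]=40
15. P1: load  L5  bus=[BusRd]  L5: P0=O P1=S P2=I  mem[L5]=4
16. P1: store L5 := 71  bus=[BusUpgr,Flush]  L5: P0=I P1=M P2=I  mem[L5]=60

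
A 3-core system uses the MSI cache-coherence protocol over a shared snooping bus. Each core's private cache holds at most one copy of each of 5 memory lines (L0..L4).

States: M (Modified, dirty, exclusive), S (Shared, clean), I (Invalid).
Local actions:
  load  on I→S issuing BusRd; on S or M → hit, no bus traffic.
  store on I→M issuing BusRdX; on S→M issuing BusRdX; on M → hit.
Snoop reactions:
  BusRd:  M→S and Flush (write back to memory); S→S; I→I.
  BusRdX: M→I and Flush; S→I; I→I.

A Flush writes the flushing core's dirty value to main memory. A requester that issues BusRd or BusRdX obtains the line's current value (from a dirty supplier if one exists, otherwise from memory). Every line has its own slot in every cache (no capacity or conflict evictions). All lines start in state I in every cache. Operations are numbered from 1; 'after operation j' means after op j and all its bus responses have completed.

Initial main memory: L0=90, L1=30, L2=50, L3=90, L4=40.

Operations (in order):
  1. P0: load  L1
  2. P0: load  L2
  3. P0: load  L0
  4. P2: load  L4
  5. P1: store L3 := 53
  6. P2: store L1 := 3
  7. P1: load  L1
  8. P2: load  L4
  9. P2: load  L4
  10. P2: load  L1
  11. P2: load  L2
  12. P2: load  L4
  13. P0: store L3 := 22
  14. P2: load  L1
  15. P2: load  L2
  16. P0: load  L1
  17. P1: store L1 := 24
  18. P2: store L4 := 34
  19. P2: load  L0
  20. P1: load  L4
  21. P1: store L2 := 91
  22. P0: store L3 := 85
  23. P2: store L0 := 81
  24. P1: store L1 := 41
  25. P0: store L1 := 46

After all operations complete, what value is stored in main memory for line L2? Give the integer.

memory[L2] = 50

1. P0: load  L1  bus=[BusRd]  L1: P0=S P1=I P2=I  mem[L1]=30
2. P0: load  L2  bus=[BusRd]  L2: P0=S P1=I P2=I  mem[L2]=50
3. P0: load  L0  bus=[BusRd]  L0: P0=S P1=I P2=I  mem[L0]=90
4. P2: load  L4  bus=[BusRd]  L4: P0=I P1=I P2=S  mem[L4]=40
5. P1: store L3 := 53  bus=[BusRdX]  L3: P0=I P1=M P2=I  mem[L3]=90
6. P2: store L1 := 3  bus=[BusRdX]  L1: P0=I P1=I P2=M  mem[L1]=30
7. P1: load  L1  bus=[BusRd,Flush]  L1: P0=I P1=S P2=S  mem[L1]=3
8. P2: load  L4  bus=[-]  L4: P0=I P1=I P2=S  mem[L4]=40
9. P2: load  L4  bus=[-]  L4: P0=I P1=I P2=S  mem[L4]=40
10. P2: load  L1  bus=[-]  L1: P0=I P1=S P2=S  mem[L1]=3
11. P2: load  L2  bus=[BusRd]  L2: P0=S P1=I P2=S  mem[L2]=50
12. P2: load  L4  bus=[-]  L4: P0=I P1=I P2=S  mem[L4]=40
13. P0: store L3 := 22  bus=[BusRdX,Flush]  L3: P0=M P1=I P2=I  mem[L3]=53
14. P2: load  L1  bus=[-]  L1: P0=I P1=S P2=S  mem[L1]=3
15. P2: load  L2  bus=[-]  L2: P0=S P1=I P2=S  mem[L2]=50
16. P0: load  L1  bus=[BusRd]  L1: P0=S P1=S P2=S  mem[L1]=3
17. P1: store L1 := 24  bus=[BusRdX]  L1: P0=I P1=M P2=I  mem[L1]=3
18. P2: store L4 := 34  bus=[BusRdX]  L4: P0=I P1=I P2=M  mem[L4]=40
19. P2: load  L0  bus=[BusRd]  L0: P0=S P1=I P2=S  mem[L0]=90
20. P1: load  L4  bus=[BusRd,Flush]  L4: P0=I P1=S P2=S  mem[L4]=34
21. P1: store L2 := 91  bus=[BusRdX]  L2: P0=I P1=M P2=I  mem[L2]=50
22. P0: store L3 := 85  bus=[-]  L3: P0=M P1=I P2=I  mem[L3]=53
23. P2: store L0 := 81  bus=[BusRdX]  L0: P0=I P1=I P2=M  mem[L0]=90
24. P1: store L1 := 41  bus=[-]  L1: P0=I P1=M P2=I  mem[L1]=3
25. P0: store L1 := 46  bus=[BusRdX,Flush]  L1: P0=M P1=I P2=I  mem[L1]=41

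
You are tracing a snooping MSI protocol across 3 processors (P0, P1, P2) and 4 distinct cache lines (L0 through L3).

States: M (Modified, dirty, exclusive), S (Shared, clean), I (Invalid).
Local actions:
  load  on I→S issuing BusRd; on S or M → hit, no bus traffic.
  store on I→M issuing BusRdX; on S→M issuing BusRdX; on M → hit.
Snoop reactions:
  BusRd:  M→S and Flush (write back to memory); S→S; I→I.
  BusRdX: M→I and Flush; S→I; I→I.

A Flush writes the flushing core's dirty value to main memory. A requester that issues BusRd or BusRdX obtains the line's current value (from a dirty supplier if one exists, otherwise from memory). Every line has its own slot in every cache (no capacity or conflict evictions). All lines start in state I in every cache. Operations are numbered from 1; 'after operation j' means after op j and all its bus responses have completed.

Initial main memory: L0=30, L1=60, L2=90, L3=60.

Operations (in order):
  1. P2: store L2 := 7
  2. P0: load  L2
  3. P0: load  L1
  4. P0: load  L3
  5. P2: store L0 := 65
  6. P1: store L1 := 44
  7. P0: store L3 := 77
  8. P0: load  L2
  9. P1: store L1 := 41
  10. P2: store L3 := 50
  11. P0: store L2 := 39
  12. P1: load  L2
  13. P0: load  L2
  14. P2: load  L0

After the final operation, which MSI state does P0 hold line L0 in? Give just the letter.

step 1: P2: store L2 := 7  ⟶  IIM  (L2)  txn=BusRdX  M[L2]=90
step 2: P0: load  L2  ⟶  SIS  (L2)  txn=BusRd+Flush  M[L2]=7
step 3: P0: load  L1  ⟶  SII  (L1)  txn=BusRd  M[L1]=60
step 4: P0: load  L3  ⟶  SII  (L3)  txn=BusRd  M[L3]=60
step 5: P2: store L0 := 65  ⟶  IIM  (L0)  txn=BusRdX  M[L0]=30
step 6: P1: store L1 := 44  ⟶  IMI  (L1)  txn=BusRdX  M[L1]=60
step 7: P0: store L3 := 77  ⟶  MII  (L3)  txn=BusRdX  M[L3]=60
step 8: P0: load  L2  ⟶  SIS  (L2)  txn=∅  M[L2]=7
step 9: P1: store L1 := 41  ⟶  IMI  (L1)  txn=∅  M[L1]=60
step 10: P2: store L3 := 50  ⟶  IIM  (L3)  txn=BusRdX+Flush  M[L3]=77
step 11: P0: store L2 := 39  ⟶  MII  (L2)  txn=BusRdX  M[L2]=7
step 12: P1: load  L2  ⟶  SSI  (L2)  txn=BusRd+Flush  M[L2]=39
step 13: P0: load  L2  ⟶  SSI  (L2)  txn=∅  M[L2]=39
step 14: P2: load  L0  ⟶  IIM  (L0)  txn=∅  M[L0]=30

state = I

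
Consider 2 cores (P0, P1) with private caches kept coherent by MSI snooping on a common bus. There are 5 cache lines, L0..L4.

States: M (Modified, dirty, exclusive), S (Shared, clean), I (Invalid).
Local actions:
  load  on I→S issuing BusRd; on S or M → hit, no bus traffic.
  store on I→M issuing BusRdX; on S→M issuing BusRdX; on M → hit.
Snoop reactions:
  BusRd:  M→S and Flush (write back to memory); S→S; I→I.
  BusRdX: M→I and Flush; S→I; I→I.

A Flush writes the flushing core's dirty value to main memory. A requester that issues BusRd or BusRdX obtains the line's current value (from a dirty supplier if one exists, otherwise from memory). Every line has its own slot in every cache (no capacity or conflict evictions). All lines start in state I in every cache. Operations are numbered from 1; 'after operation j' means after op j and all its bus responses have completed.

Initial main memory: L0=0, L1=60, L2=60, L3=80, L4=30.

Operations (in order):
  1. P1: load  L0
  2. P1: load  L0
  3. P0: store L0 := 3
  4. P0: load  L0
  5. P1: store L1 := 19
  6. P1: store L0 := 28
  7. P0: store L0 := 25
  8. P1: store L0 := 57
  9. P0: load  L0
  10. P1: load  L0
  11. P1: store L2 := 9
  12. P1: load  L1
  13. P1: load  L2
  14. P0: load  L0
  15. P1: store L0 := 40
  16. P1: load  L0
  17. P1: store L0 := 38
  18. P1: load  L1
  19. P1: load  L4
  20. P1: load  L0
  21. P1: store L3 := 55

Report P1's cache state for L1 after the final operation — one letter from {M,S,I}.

step 1: P1: load  L0  ⟶  IS  (L0)  txn=BusRd  M[L0]=0
step 2: P1: load  L0  ⟶  IS  (L0)  txn=∅  M[L0]=0
step 3: P0: store L0 := 3  ⟶  MI  (L0)  txn=BusRdX  M[L0]=0
step 4: P0: load  L0  ⟶  MI  (L0)  txn=∅  M[L0]=0
step 5: P1: store L1 := 19  ⟶  IM  (L1)  txn=BusRdX  M[L1]=60
step 6: P1: store L0 := 28  ⟶  IM  (L0)  txn=BusRdX+Flush  M[L0]=3
step 7: P0: store L0 := 25  ⟶  MI  (L0)  txn=BusRdX+Flush  M[L0]=28
step 8: P1: store L0 := 57  ⟶  IM  (L0)  txn=BusRdX+Flush  M[L0]=25
step 9: P0: load  L0  ⟶  SS  (L0)  txn=BusRd+Flush  M[L0]=57
step 10: P1: load  L0  ⟶  SS  (L0)  txn=∅  M[L0]=57
step 11: P1: store L2 := 9  ⟶  IM  (L2)  txn=BusRdX  M[L2]=60
step 12: P1: load  L1  ⟶  IM  (L1)  txn=∅  M[L1]=60
step 13: P1: load  L2  ⟶  IM  (L2)  txn=∅  M[L2]=60
step 14: P0: load  L0  ⟶  SS  (L0)  txn=∅  M[L0]=57
step 15: P1: store L0 := 40  ⟶  IM  (L0)  txn=BusRdX  M[L0]=57
step 16: P1: load  L0  ⟶  IM  (L0)  txn=∅  M[L0]=57
step 17: P1: store L0 := 38  ⟶  IM  (L0)  txn=∅  M[L0]=57
step 18: P1: load  L1  ⟶  IM  (L1)  txn=∅  M[L1]=60
step 19: P1: load  L4  ⟶  IS  (L4)  txn=BusRd  M[L4]=30
step 20: P1: load  L0  ⟶  IM  (L0)  txn=∅  M[L0]=57
step 21: P1: store L3 := 55  ⟶  IM  (L3)  txn=BusRdX  M[L3]=80

state = M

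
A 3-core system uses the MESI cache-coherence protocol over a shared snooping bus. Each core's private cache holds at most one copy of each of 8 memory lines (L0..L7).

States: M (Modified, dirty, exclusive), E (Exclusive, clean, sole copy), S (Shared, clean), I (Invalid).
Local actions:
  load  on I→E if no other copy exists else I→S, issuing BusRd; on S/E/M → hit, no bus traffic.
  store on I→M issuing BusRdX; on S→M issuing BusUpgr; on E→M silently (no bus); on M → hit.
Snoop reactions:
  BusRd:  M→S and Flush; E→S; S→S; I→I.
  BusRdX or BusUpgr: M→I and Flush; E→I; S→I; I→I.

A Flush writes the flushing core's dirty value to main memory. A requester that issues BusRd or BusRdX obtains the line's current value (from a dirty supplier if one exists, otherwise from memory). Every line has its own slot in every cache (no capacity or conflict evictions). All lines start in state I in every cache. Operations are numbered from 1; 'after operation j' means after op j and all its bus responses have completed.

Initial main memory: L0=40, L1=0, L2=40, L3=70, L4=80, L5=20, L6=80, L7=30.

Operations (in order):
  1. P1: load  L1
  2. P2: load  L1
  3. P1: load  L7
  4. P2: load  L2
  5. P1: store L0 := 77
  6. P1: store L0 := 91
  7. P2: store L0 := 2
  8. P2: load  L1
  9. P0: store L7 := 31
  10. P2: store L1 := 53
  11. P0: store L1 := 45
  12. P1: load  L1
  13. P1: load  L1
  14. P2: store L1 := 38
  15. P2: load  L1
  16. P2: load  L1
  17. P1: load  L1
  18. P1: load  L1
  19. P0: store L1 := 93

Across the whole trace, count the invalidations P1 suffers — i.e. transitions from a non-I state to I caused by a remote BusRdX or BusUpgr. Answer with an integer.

step 1: P1: load  L1  ⟶  IEI  (L1)  txn=BusRd  M[L1]=0
step 2: P2: load  L1  ⟶  ISS  (L1)  txn=BusRd  M[L1]=0
step 3: P1: load  L7  ⟶  IEI  (L7)  txn=BusRd  M[L7]=30
step 4: P2: load  L2  ⟶  IIE  (L2)  txn=BusRd  M[L2]=40
step 5: P1: store L0 := 77  ⟶  IMI  (L0)  txn=BusRdX  M[L0]=40
step 6: P1: store L0 := 91  ⟶  IMI  (L0)  txn=∅  M[L0]=40
step 7: P2: store L0 := 2  ⟶  IIM  (L0)  txn=BusRdX+Flush  M[L0]=91
step 8: P2: load  L1  ⟶  ISS  (L1)  txn=∅  M[L1]=0
step 9: P0: store L7 := 31  ⟶  MII  (L7)  txn=BusRdX  M[L7]=30
step 10: P2: store L1 := 53  ⟶  IIM  (L1)  txn=BusUpgr  M[L1]=0
step 11: P0: store L1 := 45  ⟶  MII  (L1)  txn=BusRdX+Flush  M[L1]=53
step 12: P1: load  L1  ⟶  SSI  (L1)  txn=BusRd+Flush  M[L1]=45
step 13: P1: load  L1  ⟶  SSI  (L1)  txn=∅  M[L1]=45
step 14: P2: store L1 := 38  ⟶  IIM  (L1)  txn=BusRdX  M[L1]=45
step 15: P2: load  L1  ⟶  IIM  (L1)  txn=∅  M[L1]=45
step 16: P2: load  L1  ⟶  IIM  (L1)  txn=∅  M[L1]=45
step 17: P1: load  L1  ⟶  ISS  (L1)  txn=BusRd+Flush  M[L1]=38
step 18: P1: load  L1  ⟶  ISS  (L1)  txn=∅  M[L1]=38
step 19: P0: store L1 := 93  ⟶  MII  (L1)  txn=BusRdX  M[L1]=38

invalidations = 5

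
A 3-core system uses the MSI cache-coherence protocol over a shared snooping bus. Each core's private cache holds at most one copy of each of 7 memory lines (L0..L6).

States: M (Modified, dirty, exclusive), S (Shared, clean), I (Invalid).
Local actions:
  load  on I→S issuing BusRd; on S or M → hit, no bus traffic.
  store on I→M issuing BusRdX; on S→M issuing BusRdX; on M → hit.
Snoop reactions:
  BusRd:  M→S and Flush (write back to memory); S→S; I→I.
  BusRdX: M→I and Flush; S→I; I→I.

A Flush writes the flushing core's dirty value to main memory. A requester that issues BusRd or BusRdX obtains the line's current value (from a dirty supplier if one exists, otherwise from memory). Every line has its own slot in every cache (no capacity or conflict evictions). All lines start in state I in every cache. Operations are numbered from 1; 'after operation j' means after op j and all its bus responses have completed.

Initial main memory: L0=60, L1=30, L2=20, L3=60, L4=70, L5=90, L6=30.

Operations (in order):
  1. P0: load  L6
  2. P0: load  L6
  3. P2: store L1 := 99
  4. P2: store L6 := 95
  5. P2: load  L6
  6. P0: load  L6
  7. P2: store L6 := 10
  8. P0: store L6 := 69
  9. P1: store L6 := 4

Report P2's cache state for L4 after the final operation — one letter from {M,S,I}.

state = I

step 1: P0: load  L6  ⟶  SII  (L6)  txn=BusRd  M[L6]=30
step 2: P0: load  L6  ⟶  SII  (L6)  txn=∅  M[L6]=30
step 3: P2: store L1 := 99  ⟶  IIM  (L1)  txn=BusRdX  M[L1]=30
step 4: P2: store L6 := 95  ⟶  IIM  (L6)  txn=BusRdX  M[L6]=30
step 5: P2: load  L6  ⟶  IIM  (L6)  txn=∅  M[L6]=30
step 6: P0: load  L6  ⟶  SIS  (L6)  txn=BusRd+Flush  M[L6]=95
step 7: P2: store L6 := 10  ⟶  IIM  (L6)  txn=BusRdX  M[L6]=95
step 8: P0: store L6 := 69  ⟶  MII  (L6)  txn=BusRdX+Flush  M[L6]=10
step 9: P1: store L6 := 4  ⟶  IMI  (L6)  txn=BusRdX+Flush  M[L6]=69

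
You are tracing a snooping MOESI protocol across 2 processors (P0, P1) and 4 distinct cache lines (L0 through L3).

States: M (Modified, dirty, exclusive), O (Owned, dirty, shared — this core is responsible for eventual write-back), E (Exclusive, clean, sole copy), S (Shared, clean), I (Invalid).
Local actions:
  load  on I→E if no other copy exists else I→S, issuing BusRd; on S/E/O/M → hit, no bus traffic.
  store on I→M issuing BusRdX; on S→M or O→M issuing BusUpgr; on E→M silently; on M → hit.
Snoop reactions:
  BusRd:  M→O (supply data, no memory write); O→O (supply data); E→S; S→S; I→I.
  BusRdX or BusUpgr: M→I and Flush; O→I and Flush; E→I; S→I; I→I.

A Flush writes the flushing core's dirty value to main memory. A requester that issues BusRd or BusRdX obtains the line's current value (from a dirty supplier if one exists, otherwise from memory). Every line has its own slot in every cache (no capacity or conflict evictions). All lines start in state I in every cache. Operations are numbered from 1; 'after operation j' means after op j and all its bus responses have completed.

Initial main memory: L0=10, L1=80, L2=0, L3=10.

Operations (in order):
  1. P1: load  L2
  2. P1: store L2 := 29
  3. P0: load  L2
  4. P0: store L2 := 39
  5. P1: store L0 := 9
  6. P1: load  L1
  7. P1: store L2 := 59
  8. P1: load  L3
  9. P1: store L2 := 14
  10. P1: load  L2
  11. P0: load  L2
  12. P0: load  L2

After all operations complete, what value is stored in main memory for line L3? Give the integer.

memory[L3] = 10

step 1: P1: load  L2  ⟶  IE  (L2)  txn=BusRd  M[L2]=0
step 2: P1: store L2 := 29  ⟶  IM  (L2)  txn=∅  M[L2]=0
step 3: P0: load  L2  ⟶  SO  (L2)  txn=BusRd  M[L2]=0
step 4: P0: store L2 := 39  ⟶  MI  (L2)  txn=BusUpgr+Flush  M[L2]=29
step 5: P1: store L0 := 9  ⟶  IM  (L0)  txn=BusRdX  M[L0]=10
step 6: P1: load  L1  ⟶  IE  (L1)  txn=BusRd  M[L1]=80
step 7: P1: store L2 := 59  ⟶  IM  (L2)  txn=BusRdX+Flush  M[L2]=39
step 8: P1: load  L3  ⟶  IE  (L3)  txn=BusRd  M[L3]=10
step 9: P1: store L2 := 14  ⟶  IM  (L2)  txn=∅  M[L2]=39
step 10: P1: load  L2  ⟶  IM  (L2)  txn=∅  M[L2]=39
step 11: P0: load  L2  ⟶  SO  (L2)  txn=BusRd  M[L2]=39
step 12: P0: load  L2  ⟶  SO  (L2)  txn=∅  M[L2]=39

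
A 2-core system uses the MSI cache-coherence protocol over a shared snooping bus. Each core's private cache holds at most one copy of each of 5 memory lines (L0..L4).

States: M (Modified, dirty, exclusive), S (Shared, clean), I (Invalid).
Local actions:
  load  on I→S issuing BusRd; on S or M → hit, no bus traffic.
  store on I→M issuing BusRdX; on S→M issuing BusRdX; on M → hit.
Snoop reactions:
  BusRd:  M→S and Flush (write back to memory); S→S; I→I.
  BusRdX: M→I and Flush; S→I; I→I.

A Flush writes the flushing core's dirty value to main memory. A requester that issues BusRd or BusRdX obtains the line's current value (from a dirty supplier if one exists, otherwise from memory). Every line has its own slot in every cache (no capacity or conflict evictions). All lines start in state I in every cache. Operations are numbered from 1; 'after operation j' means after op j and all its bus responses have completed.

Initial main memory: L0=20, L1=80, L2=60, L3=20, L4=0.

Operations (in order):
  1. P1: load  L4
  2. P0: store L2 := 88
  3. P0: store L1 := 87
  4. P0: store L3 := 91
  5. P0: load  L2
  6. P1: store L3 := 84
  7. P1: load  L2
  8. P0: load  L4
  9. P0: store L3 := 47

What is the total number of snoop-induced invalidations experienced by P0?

invalidations = 1

  op1 P1: load  L4 → I/S on L4; bus BusRd; mem=0
  op2 P0: store L2 := 88 → M/I on L2; bus BusRdX; mem=60
  op3 P0: store L1 := 87 → M/I on L1; bus BusRdX; mem=80
  op4 P0: store L3 := 91 → M/I on L3; bus BusRdX; mem=20
  op5 P0: load  L2 → M/I on L2; bus (none); mem=60
  op6 P1: store L3 := 84 → I/M on L3; bus BusRdX Flush; mem=91
  op7 P1: load  L2 → S/S on L2; bus BusRd Flush; mem=88
  op8 P0: load  L4 → S/S on L4; bus BusRd; mem=0
  op9 P0: store L3 := 47 → M/I on L3; bus BusRdX Flush; mem=84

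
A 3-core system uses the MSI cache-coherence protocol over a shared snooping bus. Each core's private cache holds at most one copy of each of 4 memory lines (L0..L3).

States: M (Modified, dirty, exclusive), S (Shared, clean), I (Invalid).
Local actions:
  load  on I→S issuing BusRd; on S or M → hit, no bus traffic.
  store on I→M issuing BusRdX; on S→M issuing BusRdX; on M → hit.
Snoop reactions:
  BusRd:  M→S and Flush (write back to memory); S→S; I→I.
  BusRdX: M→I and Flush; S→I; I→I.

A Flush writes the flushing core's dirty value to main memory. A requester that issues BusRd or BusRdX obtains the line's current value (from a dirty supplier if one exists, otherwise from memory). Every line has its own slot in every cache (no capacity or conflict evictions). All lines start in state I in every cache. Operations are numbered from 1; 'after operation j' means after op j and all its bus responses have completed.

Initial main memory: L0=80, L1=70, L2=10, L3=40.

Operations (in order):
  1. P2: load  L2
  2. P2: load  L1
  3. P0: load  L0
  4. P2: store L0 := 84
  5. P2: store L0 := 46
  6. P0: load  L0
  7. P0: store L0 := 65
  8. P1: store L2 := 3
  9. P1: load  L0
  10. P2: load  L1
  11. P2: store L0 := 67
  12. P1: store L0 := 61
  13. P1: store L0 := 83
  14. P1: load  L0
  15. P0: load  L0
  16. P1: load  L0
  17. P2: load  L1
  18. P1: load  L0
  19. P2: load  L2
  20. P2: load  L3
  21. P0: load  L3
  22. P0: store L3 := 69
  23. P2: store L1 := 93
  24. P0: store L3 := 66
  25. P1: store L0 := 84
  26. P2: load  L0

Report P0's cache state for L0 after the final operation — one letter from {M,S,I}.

state = I

1. P2: load  L2  bus=[BusRd]  L2: P0=I P1=I P2=S  mem[L2]=10
2. P2: load  L1  bus=[BusRd]  L1: P0=I P1=I P2=S  mem[L1]=70
3. P0: load  L0  bus=[BusRd]  L0: P0=S P1=I P2=I  mem[L0]=80
4. P2: store L0 := 84  bus=[BusRdX]  L0: P0=I P1=I P2=M  mem[L0]=80
5. P2: store L0 := 46  bus=[-]  L0: P0=I P1=I P2=M  mem[L0]=80
6. P0: load  L0  bus=[BusRd,Flush]  L0: P0=S P1=I P2=S  mem[L0]=46
7. P0: store L0 := 65  bus=[BusRdX]  L0: P0=M P1=I P2=I  mem[L0]=46
8. P1: store L2 := 3  bus=[BusRdX]  L2: P0=I P1=M P2=I  mem[L2]=10
9. P1: load  L0  bus=[BusRd,Flush]  L0: P0=S P1=S P2=I  mem[L0]=65
10. P2: load  L1  bus=[-]  L1: P0=I P1=I P2=S  mem[L1]=70
11. P2: store L0 := 67  bus=[BusRdX]  L0: P0=I P1=I P2=M  mem[L0]=65
12. P1: store L0 := 61  bus=[BusRdX,Flush]  L0: P0=I P1=M P2=I  mem[L0]=67
13. P1: store L0 := 83  bus=[-]  L0: P0=I P1=M P2=I  mem[L0]=67
14. P1: load  L0  bus=[-]  L0: P0=I P1=M P2=I  mem[L0]=67
15. P0: load  L0  bus=[BusRd,Flush]  L0: P0=S P1=S P2=I  mem[L0]=83
16. P1: load  L0  bus=[-]  L0: P0=S P1=S P2=I  mem[L0]=83
17. P2: load  L1  bus=[-]  L1: P0=I P1=I P2=S  mem[L1]=70
18. P1: load  L0  bus=[-]  L0: P0=S P1=S P2=I  mem[L0]=83
19. P2: load  L2  bus=[BusRd,Flush]  L2: P0=I P1=S P2=S  mem[L2]=3
20. P2: load  L3  bus=[BusRd]  L3: P0=I P1=I P2=S  mem[L3]=40
21. P0: load  L3  bus=[BusRd]  L3: P0=S P1=I P2=S  mem[L3]=40
22. P0: store L3 := 69  bus=[BusRdX]  L3: P0=M P1=I P2=I  mem[L3]=40
23. P2: store L1 := 93  bus=[BusRdX]  L1: P0=I P1=I P2=M  mem[L1]=70
24. P0: store L3 := 66  bus=[-]  L3: P0=M P1=I P2=I  mem[L3]=40
25. P1: store L0 := 84  bus=[BusRdX]  L0: P0=I P1=M P2=I  mem[L0]=83
26. P2: load  L0  bus=[BusRd,Flush]  L0: P0=I P1=S P2=S  mem[L0]=84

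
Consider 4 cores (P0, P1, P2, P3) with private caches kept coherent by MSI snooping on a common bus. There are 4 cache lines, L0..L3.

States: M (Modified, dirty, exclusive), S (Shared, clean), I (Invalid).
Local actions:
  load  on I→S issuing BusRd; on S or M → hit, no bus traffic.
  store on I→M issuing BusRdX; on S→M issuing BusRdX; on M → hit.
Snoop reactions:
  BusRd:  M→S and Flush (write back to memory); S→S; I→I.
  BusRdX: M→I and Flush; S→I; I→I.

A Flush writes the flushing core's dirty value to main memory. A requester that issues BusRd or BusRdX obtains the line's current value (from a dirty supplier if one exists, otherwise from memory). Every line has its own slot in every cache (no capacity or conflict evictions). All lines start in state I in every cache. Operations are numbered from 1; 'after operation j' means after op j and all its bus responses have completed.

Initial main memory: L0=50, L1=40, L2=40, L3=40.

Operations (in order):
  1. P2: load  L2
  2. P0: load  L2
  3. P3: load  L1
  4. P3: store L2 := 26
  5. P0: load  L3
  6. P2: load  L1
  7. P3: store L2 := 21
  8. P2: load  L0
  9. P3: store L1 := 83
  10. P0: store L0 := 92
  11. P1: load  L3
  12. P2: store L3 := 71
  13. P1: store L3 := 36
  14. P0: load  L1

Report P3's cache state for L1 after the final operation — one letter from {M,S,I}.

step 1: P2: load  L2  ⟶  IISI  (L2)  txn=BusRd  M[L2]=40
step 2: P0: load  L2  ⟶  SISI  (L2)  txn=BusRd  M[L2]=40
step 3: P3: load  L1  ⟶  IIIS  (L1)  txn=BusRd  M[L1]=40
step 4: P3: store L2 := 26  ⟶  IIIM  (L2)  txn=BusRdX  M[L2]=40
step 5: P0: load  L3  ⟶  SIII  (L3)  txn=BusRd  M[L3]=40
step 6: P2: load  L1  ⟶  IISS  (L1)  txn=BusRd  M[L1]=40
step 7: P3: store L2 := 21  ⟶  IIIM  (L2)  txn=∅  M[L2]=40
step 8: P2: load  L0  ⟶  IISI  (L0)  txn=BusRd  M[L0]=50
step 9: P3: store L1 := 83  ⟶  IIIM  (L1)  txn=BusRdX  M[L1]=40
step 10: P0: store L0 := 92  ⟶  MIII  (L0)  txn=BusRdX  M[L0]=50
step 11: P1: load  L3  ⟶  SSII  (L3)  txn=BusRd  M[L3]=40
step 12: P2: store L3 := 71  ⟶  IIMI  (L3)  txn=BusRdX  M[L3]=40
step 13: P1: store L3 := 36  ⟶  IMII  (L3)  txn=BusRdX+Flush  M[L3]=71
step 14: P0: load  L1  ⟶  SIIS  (L1)  txn=BusRd+Flush  M[L1]=83

state = S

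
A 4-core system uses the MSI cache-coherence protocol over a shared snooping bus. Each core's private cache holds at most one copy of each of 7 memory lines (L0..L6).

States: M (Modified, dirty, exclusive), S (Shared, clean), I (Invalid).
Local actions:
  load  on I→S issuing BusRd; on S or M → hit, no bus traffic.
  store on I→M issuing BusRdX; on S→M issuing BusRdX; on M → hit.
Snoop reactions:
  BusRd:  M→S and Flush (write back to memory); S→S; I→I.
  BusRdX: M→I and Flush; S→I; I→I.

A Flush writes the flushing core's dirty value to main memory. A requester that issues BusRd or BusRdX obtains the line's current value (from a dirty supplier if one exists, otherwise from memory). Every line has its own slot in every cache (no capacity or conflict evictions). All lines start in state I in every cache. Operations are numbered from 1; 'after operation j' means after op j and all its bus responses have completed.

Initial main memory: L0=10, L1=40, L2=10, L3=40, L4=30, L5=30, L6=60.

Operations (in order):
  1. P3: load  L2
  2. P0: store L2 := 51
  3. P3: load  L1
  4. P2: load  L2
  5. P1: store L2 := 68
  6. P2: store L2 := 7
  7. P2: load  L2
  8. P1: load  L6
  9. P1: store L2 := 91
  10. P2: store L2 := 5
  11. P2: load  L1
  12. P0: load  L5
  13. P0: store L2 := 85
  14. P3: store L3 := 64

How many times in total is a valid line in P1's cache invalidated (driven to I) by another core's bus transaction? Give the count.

invalidations = 2

step 1: P3: load  L2  ⟶  IIIS  (L2)  txn=BusRd  M[L2]=10
step 2: P0: store L2 := 51  ⟶  MIII  (L2)  txn=BusRdX  M[L2]=10
step 3: P3: load  L1  ⟶  IIIS  (L1)  txn=BusRd  M[L1]=40
step 4: P2: load  L2  ⟶  SISI  (L2)  txn=BusRd+Flush  M[L2]=51
step 5: P1: store L2 := 68  ⟶  IMII  (L2)  txn=BusRdX  M[L2]=51
step 6: P2: store L2 := 7  ⟶  IIMI  (L2)  txn=BusRdX+Flush  M[L2]=68
step 7: P2: load  L2  ⟶  IIMI  (L2)  txn=∅  M[L2]=68
step 8: P1: load  L6  ⟶  ISII  (L6)  txn=BusRd  M[L6]=60
step 9: P1: store L2 := 91  ⟶  IMII  (L2)  txn=BusRdX+Flush  M[L2]=7
step 10: P2: store L2 := 5  ⟶  IIMI  (L2)  txn=BusRdX+Flush  M[L2]=91
step 11: P2: load  L1  ⟶  IISS  (L1)  txn=BusRd  M[L1]=40
step 12: P0: load  L5  ⟶  SIII  (L5)  txn=BusRd  M[L5]=30
step 13: P0: store L2 := 85  ⟶  MIII  (L2)  txn=BusRdX+Flush  M[L2]=5
step 14: P3: store L3 := 64  ⟶  IIIM  (L3)  txn=BusRdX  M[L3]=40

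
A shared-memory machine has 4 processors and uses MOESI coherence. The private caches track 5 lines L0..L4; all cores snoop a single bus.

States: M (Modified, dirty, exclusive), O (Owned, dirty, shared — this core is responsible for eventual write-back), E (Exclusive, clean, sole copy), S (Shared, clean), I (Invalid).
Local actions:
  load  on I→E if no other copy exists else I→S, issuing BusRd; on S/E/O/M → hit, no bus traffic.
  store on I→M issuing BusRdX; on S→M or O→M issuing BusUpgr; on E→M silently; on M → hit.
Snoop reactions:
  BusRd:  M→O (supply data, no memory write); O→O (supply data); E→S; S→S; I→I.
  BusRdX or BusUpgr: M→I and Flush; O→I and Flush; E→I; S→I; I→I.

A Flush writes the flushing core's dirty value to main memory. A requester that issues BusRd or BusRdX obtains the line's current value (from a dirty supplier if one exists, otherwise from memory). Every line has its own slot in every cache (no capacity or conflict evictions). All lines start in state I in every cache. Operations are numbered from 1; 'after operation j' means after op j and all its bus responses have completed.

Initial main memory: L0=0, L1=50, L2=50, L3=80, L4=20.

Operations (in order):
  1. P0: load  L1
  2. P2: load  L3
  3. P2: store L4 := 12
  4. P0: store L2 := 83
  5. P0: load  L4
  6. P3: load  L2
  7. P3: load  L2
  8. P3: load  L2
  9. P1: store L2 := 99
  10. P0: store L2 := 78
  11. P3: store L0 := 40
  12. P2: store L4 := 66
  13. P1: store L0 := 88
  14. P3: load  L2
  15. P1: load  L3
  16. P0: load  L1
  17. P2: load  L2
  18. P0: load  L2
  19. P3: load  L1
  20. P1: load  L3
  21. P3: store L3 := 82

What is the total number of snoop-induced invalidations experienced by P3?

  op1 P0: load  L1 → E/I/I/I on L1; bus BusRd; mem=50
  op2 P2: load  L3 → I/I/E/I on L3; bus BusRd; mem=80
  op3 P2: store L4 := 12 → I/I/M/I on L4; bus BusRdX; mem=20
  op4 P0: store L2 := 83 → M/I/I/I on L2; bus BusRdX; mem=50
  op5 P0: load  L4 → S/I/O/I on L4; bus BusRd; mem=20
  op6 P3: load  L2 → O/I/I/S on L2; bus BusRd; mem=50
  op7 P3: load  L2 → O/I/I/S on L2; bus (none); mem=50
  op8 P3: load  L2 → O/I/I/S on L2; bus (none); mem=50
  op9 P1: store L2 := 99 → I/M/I/I on L2; bus BusRdX Flush; mem=83
  op10 P0: store L2 := 78 → M/I/I/I on L2; bus BusRdX Flush; mem=99
  op11 P3: store L0 := 40 → I/I/I/M on L0; bus BusRdX; mem=0
  op12 P2: store L4 := 66 → I/I/M/I on L4; bus BusUpgr; mem=20
  op13 P1: store L0 := 88 → I/M/I/I on L0; bus BusRdX Flush; mem=40
  op14 P3: load  L2 → O/I/I/S on L2; bus BusRd; mem=99
  op15 P1: load  L3 → I/S/S/I on L3; bus BusRd; mem=80
  op16 P0: load  L1 → E/I/I/I on L1; bus (none); mem=50
  op17 P2: load  L2 → O/I/S/S on L2; bus BusRd; mem=99
  op18 P0: load  L2 → O/I/S/S on L2; bus (none); mem=99
  op19 P3: load  L1 → S/I/I/S on L1; bus BusRd; mem=50
  op20 P1: load  L3 → I/S/S/I on L3; bus (none); mem=80
  op21 P3: store L3 := 82 → I/I/I/M on L3; bus BusRdX; mem=80

invalidations = 2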